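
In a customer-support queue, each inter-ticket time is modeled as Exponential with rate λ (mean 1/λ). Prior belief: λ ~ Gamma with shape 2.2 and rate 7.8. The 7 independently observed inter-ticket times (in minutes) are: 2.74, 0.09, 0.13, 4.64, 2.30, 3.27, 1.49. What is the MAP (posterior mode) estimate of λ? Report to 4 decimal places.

With a Gamma(shape α, rate β) prior on the exponential rate λ, the posterior after n observations with total T = Σxᵢ is Gamma(α+n, β+T).
Sum of observations T = 14.66 minutes; n = 7.
Posterior: Gamma(2.2+7, 7.8+14.66) = Gamma(9.2, 22.46).
Mode = (α−1)/β = 0.3651.

0.3651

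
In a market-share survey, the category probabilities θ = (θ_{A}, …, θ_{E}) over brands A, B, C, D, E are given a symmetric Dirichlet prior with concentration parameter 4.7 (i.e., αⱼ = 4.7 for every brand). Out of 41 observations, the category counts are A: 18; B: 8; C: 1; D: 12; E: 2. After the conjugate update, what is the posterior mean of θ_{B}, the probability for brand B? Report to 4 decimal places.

0.1969

The Dirichlet prior is conjugate to the Multinomial likelihood: each posterior αⱼ = prior αⱼ + observed count nⱼ.
Posterior concentration: (22.7, 12.7, 5.7, 16.7, 6.7), total = 64.5.
E[θ_{B}|data] = α_{B}/Σα = 12.7/64.5 = 0.1969.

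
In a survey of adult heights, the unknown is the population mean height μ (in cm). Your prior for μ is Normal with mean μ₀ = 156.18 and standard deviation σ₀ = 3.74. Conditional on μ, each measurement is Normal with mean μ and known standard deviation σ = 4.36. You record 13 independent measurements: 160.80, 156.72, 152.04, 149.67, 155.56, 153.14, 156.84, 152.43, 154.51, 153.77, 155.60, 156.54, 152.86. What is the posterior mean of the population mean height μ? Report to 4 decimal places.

For Normal data with known variance σ², a Normal(μ₀, σ₀²) prior on μ is conjugate. Posterior precision = 1/σ₀² + n/σ²; posterior mean is the precision-weighted average of μ₀ and x̄.
Σxᵢ = 160.80 + 156.72 + 152.04 + 149.67 + 155.56 + 153.14 + 156.84 + 152.43 + 154.51 + 153.77 + 155.60 + 156.54 + 152.86 = 2010.48, so n·x̄ = 2010.48.
σ₀² = 3.74² = 13.9876, σ² = 4.36² = 19.0096; σ² + n·σ₀² = 19.0096 + 13·13.9876 = 200.8484.
Posterior mean = (μ₀/σ₀² + n·x̄/σ²)/(1/σ₀² + n/σ²) = (σ²·μ₀ + σ₀²·n·x̄)/(σ² + n·σ₀²) = (19.0096·156.18 + 13.9876·2010.48)/200.8484 = 31090.709376/200.8484 = 154.7969.

154.7969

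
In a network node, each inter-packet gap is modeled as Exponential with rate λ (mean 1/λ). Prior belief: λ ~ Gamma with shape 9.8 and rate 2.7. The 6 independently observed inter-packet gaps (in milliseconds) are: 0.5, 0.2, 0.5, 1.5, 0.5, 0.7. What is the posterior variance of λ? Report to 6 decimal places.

0.362718

With a Gamma(shape α, rate β) prior on the exponential rate λ, the posterior after n observations with total T = Σxᵢ is Gamma(α+n, β+T).
Sum of observations T = 3.9 milliseconds; n = 6.
Posterior: Gamma(9.8+6, 2.7+3.9) = Gamma(15.8, 6.6).
Var = α/β² = 0.362718.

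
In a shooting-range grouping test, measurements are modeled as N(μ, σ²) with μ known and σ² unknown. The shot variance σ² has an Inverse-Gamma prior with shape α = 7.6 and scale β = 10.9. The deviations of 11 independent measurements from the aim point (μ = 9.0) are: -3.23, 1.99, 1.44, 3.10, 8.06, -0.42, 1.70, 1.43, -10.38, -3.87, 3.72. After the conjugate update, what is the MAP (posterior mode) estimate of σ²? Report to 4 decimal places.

With known mean μ and an Inverse-Gamma(α, β) prior on σ², the Normal likelihood is conjugate: posterior is Inv-Gamma(α + n/2, β + Σ(xᵢ−μ)²/2).
Σ(xᵢ−μ)² = (-3.23)² + (1.99)² + (1.44)² + (3.10)² + (8.06)² + (-0.42)² + (1.70)² + (1.43)² + (-10.38)² + (-3.87)² + (3.72)² = 232.7112.
Posterior: Inv-Gamma(7.6 + 11/2, 10.9 + 232.7112/2) = Inv-Gamma(13.10, 127.25560).
Mode = β/(α+1) = 127.25560/14.10 = 9.0252.

9.0252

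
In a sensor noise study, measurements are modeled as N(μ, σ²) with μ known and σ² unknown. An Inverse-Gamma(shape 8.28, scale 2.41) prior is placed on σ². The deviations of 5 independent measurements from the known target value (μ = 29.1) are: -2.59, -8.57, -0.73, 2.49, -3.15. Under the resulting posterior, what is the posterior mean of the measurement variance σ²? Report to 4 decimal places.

With known mean μ and an Inverse-Gamma(α, β) prior on σ², the Normal likelihood is conjugate: posterior is Inv-Gamma(α + n/2, β + Σ(xᵢ−μ)²/2).
Σ(xᵢ−μ)² = (-2.59)² + (-8.57)² + (-0.73)² + (2.49)² + (-3.15)² = 96.8085.
Posterior: Inv-Gamma(8.28 + 5/2, 2.41 + 96.8085/2) = Inv-Gamma(10.78, 50.81425).
E[σ²|data] = β/(α−1) = 50.81425/9.78 = 5.1957.

5.1957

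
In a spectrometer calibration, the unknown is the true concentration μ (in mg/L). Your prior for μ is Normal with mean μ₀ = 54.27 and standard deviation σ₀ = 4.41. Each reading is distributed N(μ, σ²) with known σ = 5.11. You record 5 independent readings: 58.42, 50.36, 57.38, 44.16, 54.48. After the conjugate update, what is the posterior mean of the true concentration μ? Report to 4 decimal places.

For Normal data with known variance σ², a Normal(μ₀, σ₀²) prior on μ is conjugate. Posterior precision = 1/σ₀² + n/σ²; posterior mean is the precision-weighted average of μ₀ and x̄.
Σxᵢ = 58.42 + 50.36 + 57.38 + 44.16 + 54.48 = 264.8, so n·x̄ = 264.8.
σ₀² = 4.41² = 19.4481, σ² = 5.11² = 26.1121; σ² + n·σ₀² = 26.1121 + 5·19.4481 = 123.3526.
Posterior mean = (μ₀/σ₀² + n·x̄/σ²)/(1/σ₀² + n/σ²) = (σ²·μ₀ + σ₀²·n·x̄)/(σ² + n·σ₀²) = (26.1121·54.27 + 19.4481·264.8)/123.3526 = 6566.960547/123.3526 = 53.2373.

53.2373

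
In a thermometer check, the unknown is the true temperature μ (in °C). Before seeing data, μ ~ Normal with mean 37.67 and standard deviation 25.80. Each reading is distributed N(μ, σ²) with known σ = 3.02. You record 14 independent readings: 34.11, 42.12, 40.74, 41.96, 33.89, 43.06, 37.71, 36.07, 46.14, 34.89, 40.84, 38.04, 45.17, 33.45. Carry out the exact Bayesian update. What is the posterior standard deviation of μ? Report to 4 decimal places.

For Normal data with known variance σ², a Normal(μ₀, σ₀²) prior on μ is conjugate. Posterior precision = 1/σ₀² + n/σ²; posterior mean is the precision-weighted average of μ₀ and x̄.
σ₀² = 25.80² = 665.64, σ² = 3.02² = 9.1204; σ² + n·σ₀² = 9.1204 + 14·665.64 = 9328.0804.
Posterior precision = 1/σ₀² + n/σ² = 1/665.64 + 14/9.1204 = (σ² + n·σ₀²)/(σ₀²σ²) = 9328.0804/(665.64·9.1204); posterior variance σₙ² = σ₀²σ²/(σ² + n·σ₀²) = 665.64·9.1204/9328.0804 = 0.650820.
Posterior SD = √σₙ² = √(665.64·9.1204/9328.0804) = 0.8067.

0.8067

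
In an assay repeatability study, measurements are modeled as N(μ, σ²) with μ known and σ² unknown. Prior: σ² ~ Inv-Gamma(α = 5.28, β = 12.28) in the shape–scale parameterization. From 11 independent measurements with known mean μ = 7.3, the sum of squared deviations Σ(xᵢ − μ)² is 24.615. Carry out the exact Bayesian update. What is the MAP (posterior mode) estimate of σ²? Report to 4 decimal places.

With known mean μ and an Inverse-Gamma(α, β) prior on σ², the Normal likelihood is conjugate: posterior is Inv-Gamma(α + n/2, β + Σ(xᵢ−μ)²/2).
Posterior: Inv-Gamma(5.28 + 11/2, 12.28 + 24.615/2) = Inv-Gamma(10.78, 24.5875).
Mode = β/(α+1) = 24.5875/11.78 = 2.0872.

2.0872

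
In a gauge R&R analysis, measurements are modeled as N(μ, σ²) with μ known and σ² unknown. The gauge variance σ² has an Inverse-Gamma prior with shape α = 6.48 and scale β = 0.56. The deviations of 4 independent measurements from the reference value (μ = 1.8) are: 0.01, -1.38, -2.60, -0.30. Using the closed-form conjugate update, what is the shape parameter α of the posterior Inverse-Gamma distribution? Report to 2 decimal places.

With known mean μ and an Inverse-Gamma(α, β) prior on σ², the Normal likelihood is conjugate: posterior is Inv-Gamma(α + n/2, β + Σ(xᵢ−μ)²/2).
Σ(xᵢ−μ)² = (0.01)² + (-1.38)² + (-2.60)² + (-0.30)² = 8.7545.
Posterior: Inv-Gamma(6.48 + 4/2, 0.56 + 8.7545/2) = Inv-Gamma(8.48, 4.93725).
Posterior α = 8.48.

8.48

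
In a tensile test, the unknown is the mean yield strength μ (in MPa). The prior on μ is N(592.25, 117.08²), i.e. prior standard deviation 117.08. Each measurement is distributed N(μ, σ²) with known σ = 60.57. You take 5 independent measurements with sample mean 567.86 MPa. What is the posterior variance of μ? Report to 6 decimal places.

696.464728

For Normal data with known variance σ², a Normal(μ₀, σ₀²) prior on μ is conjugate. Posterior precision = 1/σ₀² + n/σ²; posterior mean is the precision-weighted average of μ₀ and x̄.
σ₀² = 117.08² = 13707.7264, σ² = 60.57² = 3668.7249; σ² + n·σ₀² = 3668.7249 + 5·13707.7264 = 72207.3569.
Posterior precision = 1/σ₀² + n/σ² = 1/13707.7264 + 5/3668.7249 = (σ² + n·σ₀²)/(σ₀²σ²) = 72207.3569/(13707.7264·3668.7249); posterior variance σₙ² = σ₀²σ²/(σ² + n·σ₀²) = 13707.7264·3668.7249/72207.3569 = 696.464728.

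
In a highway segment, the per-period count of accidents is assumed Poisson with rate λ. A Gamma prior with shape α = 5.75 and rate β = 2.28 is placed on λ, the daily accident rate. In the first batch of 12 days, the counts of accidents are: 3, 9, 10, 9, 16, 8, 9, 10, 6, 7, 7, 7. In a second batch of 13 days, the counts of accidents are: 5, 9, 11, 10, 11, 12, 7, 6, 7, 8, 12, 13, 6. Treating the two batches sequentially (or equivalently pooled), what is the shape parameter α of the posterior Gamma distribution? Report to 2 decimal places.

223.75

With a Gamma(shape α, rate β) prior, the Poisson likelihood is conjugate: the posterior is Gamma(α + ΣXᵢ, β + n).
Batch 1: sum of counts S = 101 over n = 12 days.
After batch 1: Gamma(α+S, β+n) = Gamma(5.75+101, 2.28+12) = Gamma(106.75, 14.28).
Batch 2: sum of counts S = 117 over n = 13 days.
After batch 2: Gamma(α+S, β+n) = Gamma(106.75+117, 14.28+13) = Gamma(223.75, 27.28).
Posterior α = 223.75.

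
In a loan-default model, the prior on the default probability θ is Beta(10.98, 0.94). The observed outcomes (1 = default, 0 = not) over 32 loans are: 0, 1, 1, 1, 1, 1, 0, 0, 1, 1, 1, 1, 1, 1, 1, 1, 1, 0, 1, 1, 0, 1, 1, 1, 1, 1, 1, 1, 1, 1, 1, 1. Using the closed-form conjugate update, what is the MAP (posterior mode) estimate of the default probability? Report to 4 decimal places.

The Beta prior is conjugate to a Binomial/Bernoulli likelihood; the update adds successes to α and failures to β.
Posterior: Beta(α+k, β+n−k) = Beta(10.98+27, 0.94+5) = Beta(37.98, 5.94).
Mode of Beta(a,b) for a,b>1 is (a−1)/(a+b−2) = 36.98/41.92 = 0.8822.

0.8822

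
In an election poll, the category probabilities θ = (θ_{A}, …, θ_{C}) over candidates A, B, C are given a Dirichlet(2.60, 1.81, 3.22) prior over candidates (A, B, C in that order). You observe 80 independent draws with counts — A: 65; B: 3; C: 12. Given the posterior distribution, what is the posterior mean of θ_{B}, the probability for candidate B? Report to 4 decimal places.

The Dirichlet prior is conjugate to the Multinomial likelihood: each posterior αⱼ = prior αⱼ + observed count nⱼ.
Posterior concentration: (67.60, 4.81, 15.22), total = 87.63.
E[θ_{B}|data] = α_{B}/Σα = 4.81/87.63 = 0.0549.

0.0549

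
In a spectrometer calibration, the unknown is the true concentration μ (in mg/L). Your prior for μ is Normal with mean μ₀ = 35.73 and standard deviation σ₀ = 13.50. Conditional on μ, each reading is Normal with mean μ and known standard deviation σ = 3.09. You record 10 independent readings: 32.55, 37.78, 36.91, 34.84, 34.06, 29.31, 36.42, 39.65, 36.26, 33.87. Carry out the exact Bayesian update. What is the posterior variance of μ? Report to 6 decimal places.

For Normal data with known variance σ², a Normal(μ₀, σ₀²) prior on μ is conjugate. Posterior precision = 1/σ₀² + n/σ²; posterior mean is the precision-weighted average of μ₀ and x̄.
σ₀² = 13.50² = 182.25, σ² = 3.09² = 9.5481; σ² + n·σ₀² = 9.5481 + 10·182.25 = 1832.0481.
Posterior precision = 1/σ₀² + n/σ² = 1/182.25 + 10/9.5481 = (σ² + n·σ₀²)/(σ₀²σ²) = 1832.0481/(182.25·9.5481); posterior variance σₙ² = σ₀²σ²/(σ² + n·σ₀²) = 182.25·9.5481/1832.0481 = 0.949834.

0.949834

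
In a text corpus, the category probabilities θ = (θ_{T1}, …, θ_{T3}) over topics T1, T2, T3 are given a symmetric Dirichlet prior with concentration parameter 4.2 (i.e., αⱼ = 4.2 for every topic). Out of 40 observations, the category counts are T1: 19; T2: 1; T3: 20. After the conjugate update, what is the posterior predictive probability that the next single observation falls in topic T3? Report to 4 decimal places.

The Dirichlet prior is conjugate to the Multinomial likelihood: each posterior αⱼ = prior αⱼ + observed count nⱼ.
Posterior concentration: (23.2, 5.2, 24.2), total = 52.6.
P(next = T3 | data) = α_{T3}/Σα = 0.4601.

0.4601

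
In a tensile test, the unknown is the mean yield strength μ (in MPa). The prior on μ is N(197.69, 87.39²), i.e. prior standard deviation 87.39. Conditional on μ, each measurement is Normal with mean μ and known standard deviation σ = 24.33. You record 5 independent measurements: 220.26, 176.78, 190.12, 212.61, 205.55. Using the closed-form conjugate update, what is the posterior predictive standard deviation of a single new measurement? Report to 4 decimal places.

For Normal data with known variance σ², a Normal(μ₀, σ₀²) prior on μ is conjugate. Posterior precision = 1/σ₀² + n/σ²; posterior mean is the precision-weighted average of μ₀ and x̄.
σ₀² = 87.39² = 7637.0121, σ² = 24.33² = 591.9489; σ² + n·σ₀² = 591.9489 + 5·7637.0121 = 38777.0094.
Posterior precision = 1/σ₀² + n/σ² = 1/7637.0121 + 5/591.9489 = (σ² + n·σ₀²)/(σ₀²σ²) = 38777.0094/(7637.0121·591.9489); posterior variance σₙ² = σ₀²σ²/(σ² + n·σ₀²) = 7637.0121·591.9489/38777.0094 = 116.582506.
Predictive variance for one new observation = σₙ² + σ² = 7637.0121·591.9489/38777.0094 + 591.9489 = σ²·(σ₀² + 38777.0094)/38777.0094 = 591.9489·46414.0215/38777.0094 = 708.531406; SD = √(591.9489·46414.0215/38777.0094) = 26.6183.

26.6183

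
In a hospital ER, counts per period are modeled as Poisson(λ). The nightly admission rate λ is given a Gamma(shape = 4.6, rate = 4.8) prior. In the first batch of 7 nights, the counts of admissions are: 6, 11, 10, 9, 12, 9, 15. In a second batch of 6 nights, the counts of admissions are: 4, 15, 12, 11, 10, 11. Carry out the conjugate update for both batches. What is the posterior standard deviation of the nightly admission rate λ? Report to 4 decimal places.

0.6638

With a Gamma(shape α, rate β) prior, the Poisson likelihood is conjugate: the posterior is Gamma(α + ΣXᵢ, β + n).
Batch 1: sum of counts S = 72 over n = 7 nights.
After batch 1: Gamma(α+S, β+n) = Gamma(4.6+72, 4.8+7) = Gamma(76.6, 11.8).
Batch 2: sum of counts S = 63 over n = 6 nights.
After batch 2: Gamma(α+S, β+n) = Gamma(76.6+63, 11.8+6) = Gamma(139.6, 17.8).
SD = √α/β = √139.6/17.8 = 0.6638.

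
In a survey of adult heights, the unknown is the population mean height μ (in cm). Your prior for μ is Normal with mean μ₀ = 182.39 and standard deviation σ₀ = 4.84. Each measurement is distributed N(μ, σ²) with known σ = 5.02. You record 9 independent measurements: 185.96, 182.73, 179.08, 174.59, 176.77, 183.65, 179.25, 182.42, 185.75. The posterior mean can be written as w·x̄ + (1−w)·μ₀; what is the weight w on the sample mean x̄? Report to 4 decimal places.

0.8932

For Normal data with known variance σ², a Normal(μ₀, σ₀²) prior on μ is conjugate. Posterior precision = 1/σ₀² + n/σ²; posterior mean is the precision-weighted average of μ₀ and x̄.
σ₀² = 4.84² = 23.4256, σ² = 5.02² = 25.2004. Prior precision 1/σ₀² = 1/23.4256; data precision n/σ² = 9/25.2004.
w = (n/σ²)/(1/σ₀² + n/σ²) = n·σ₀²/(σ² + n·σ₀²) = 9·23.4256/(25.2004 + 9·23.4256) = 210.8304/236.0308 = 0.8932.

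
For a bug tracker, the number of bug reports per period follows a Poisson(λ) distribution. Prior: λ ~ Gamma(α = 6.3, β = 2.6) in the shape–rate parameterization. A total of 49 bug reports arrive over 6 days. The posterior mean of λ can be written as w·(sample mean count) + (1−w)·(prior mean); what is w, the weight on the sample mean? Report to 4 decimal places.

With a Gamma(shape α, rate β) prior, the Poisson likelihood is conjugate: the posterior is Gamma(α + ΣXᵢ, β + n).
Posterior mean = (α₀+S)/(β₀+n) = [n/(β₀+n)]·(S/n) + [β₀/(β₀+n)]·(α₀/β₀), so only n and β₀ enter the weight.
Weight on data w = n/(β₀+n) = 6/(2.6+6) = 6/8.6 = 0.6977.

0.6977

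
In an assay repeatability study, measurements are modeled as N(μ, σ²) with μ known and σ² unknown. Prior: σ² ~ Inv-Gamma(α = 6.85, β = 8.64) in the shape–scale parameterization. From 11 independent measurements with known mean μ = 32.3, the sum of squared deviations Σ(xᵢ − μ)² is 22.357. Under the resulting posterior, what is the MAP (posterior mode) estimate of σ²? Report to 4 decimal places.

1.4845

With known mean μ and an Inverse-Gamma(α, β) prior on σ², the Normal likelihood is conjugate: posterior is Inv-Gamma(α + n/2, β + Σ(xᵢ−μ)²/2).
Posterior: Inv-Gamma(6.85 + 11/2, 8.64 + 22.357/2) = Inv-Gamma(12.35, 19.8185).
Mode = β/(α+1) = 19.8185/13.35 = 1.4845.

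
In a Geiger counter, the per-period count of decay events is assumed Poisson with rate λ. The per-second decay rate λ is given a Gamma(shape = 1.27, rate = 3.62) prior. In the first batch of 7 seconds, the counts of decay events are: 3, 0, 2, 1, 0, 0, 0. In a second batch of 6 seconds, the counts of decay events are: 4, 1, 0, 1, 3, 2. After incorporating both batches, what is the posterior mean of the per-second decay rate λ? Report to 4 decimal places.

1.0993

With a Gamma(shape α, rate β) prior, the Poisson likelihood is conjugate: the posterior is Gamma(α + ΣXᵢ, β + n).
Batch 1: sum of counts S = 6 over n = 7 seconds.
After batch 1: Gamma(α+S, β+n) = Gamma(1.27+6, 3.62+7) = Gamma(7.27, 10.62).
Batch 2: sum of counts S = 11 over n = 6 seconds.
After batch 2: Gamma(α+S, β+n) = Gamma(7.27+11, 10.62+6) = Gamma(18.27, 16.62).
Posterior mean = α/β = 18.27/16.62 = 1.0993.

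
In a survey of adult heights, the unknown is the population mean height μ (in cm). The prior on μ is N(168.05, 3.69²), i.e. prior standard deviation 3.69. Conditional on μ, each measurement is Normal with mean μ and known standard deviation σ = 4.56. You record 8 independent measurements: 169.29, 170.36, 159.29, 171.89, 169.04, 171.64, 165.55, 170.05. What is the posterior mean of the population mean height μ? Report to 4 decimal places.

For Normal data with known variance σ², a Normal(μ₀, σ₀²) prior on μ is conjugate. Posterior precision = 1/σ₀² + n/σ²; posterior mean is the precision-weighted average of μ₀ and x̄.
Σxᵢ = 169.29 + 170.36 + 159.29 + 171.89 + 169.04 + 171.64 + 165.55 + 170.05 = 1347.11, so n·x̄ = 1347.11.
σ₀² = 3.69² = 13.6161, σ² = 4.56² = 20.7936; σ² + n·σ₀² = 20.7936 + 8·13.6161 = 129.7224.
Posterior mean = (μ₀/σ₀² + n·x̄/σ²)/(1/σ₀² + n/σ²) = (σ²·μ₀ + σ₀²·n·x̄)/(σ² + n·σ₀²) = (20.7936·168.05 + 13.6161·1347.11)/129.7224 = 21836.748951/129.7224 = 168.3345.

168.3345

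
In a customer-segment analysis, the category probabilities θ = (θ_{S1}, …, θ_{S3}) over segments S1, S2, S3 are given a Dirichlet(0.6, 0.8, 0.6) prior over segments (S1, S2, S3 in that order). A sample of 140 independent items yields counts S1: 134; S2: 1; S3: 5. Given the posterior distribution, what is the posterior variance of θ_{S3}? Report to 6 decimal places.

The Dirichlet prior is conjugate to the Multinomial likelihood: each posterior αⱼ = prior αⱼ + observed count nⱼ.
Posterior concentration: (134.6, 1.8, 5.6), total = 142.0.
Var[θ_j] = α_j(Σα−α_j)/((Σα)²(Σα+1)) = 5.6·136.4/(142.0²·143.0) = 0.000265.

0.000265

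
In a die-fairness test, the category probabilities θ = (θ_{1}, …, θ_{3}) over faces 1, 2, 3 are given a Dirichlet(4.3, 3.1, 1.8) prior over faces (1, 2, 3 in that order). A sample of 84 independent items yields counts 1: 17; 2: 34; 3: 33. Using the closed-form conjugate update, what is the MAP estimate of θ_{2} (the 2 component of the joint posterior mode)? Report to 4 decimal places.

0.4002

The Dirichlet prior is conjugate to the Multinomial likelihood: each posterior αⱼ = prior αⱼ + observed count nⱼ.
Posterior concentration: (21.3, 37.1, 34.8), total = 93.2.
Joint mode component: (α_{2}−1)/(Σα−K) = 36.1/90.2 = 0.4002.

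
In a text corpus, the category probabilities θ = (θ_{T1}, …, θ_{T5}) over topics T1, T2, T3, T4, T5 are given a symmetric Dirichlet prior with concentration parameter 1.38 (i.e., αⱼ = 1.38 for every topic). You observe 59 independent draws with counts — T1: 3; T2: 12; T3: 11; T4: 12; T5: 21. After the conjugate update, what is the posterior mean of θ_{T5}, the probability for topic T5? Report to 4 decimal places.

0.3396

The Dirichlet prior is conjugate to the Multinomial likelihood: each posterior αⱼ = prior αⱼ + observed count nⱼ.
Posterior concentration: (4.38, 13.38, 12.38, 13.38, 22.38), total = 65.90.
E[θ_{T5}|data] = α_{T5}/Σα = 22.38/65.90 = 0.3396.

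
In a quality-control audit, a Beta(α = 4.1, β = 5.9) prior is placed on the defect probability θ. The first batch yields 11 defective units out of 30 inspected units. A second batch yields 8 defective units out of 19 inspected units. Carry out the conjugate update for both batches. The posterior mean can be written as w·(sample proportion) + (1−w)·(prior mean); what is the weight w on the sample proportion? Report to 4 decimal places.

The Beta prior is conjugate to a Binomial/Bernoulli likelihood; the update adds successes to α and failures to β.
Total number of inspected units: n = 30 + 19 = 49.
Posterior mean = (α₀+k)/(α₀+β₀+n) = [n/(α₀+β₀+n)]·(k/n) + [(α₀+β₀)/(α₀+β₀+n)]·α₀/(α₀+β₀), so only n and the prior enter the weight.
The weight on the data is w = n/(α₀+β₀+n) = 49/(4.1+5.9+49) = 49/59.0 = 0.8305.

0.8305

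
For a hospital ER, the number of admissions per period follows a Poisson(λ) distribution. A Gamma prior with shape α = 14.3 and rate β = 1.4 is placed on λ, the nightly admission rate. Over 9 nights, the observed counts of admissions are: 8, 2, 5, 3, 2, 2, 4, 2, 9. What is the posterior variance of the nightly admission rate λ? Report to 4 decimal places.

With a Gamma(shape α, rate β) prior, the Poisson likelihood is conjugate: the posterior is Gamma(α + ΣXᵢ, β + n).
Sum of counts S = 37 over n = 9 nights.
Posterior: Gamma(α+S, β+n) = Gamma(14.3+37, 1.4+9) = Gamma(51.3, 10.4).
Var = α/β² = 51.3/10.4² = 0.4743.

0.4743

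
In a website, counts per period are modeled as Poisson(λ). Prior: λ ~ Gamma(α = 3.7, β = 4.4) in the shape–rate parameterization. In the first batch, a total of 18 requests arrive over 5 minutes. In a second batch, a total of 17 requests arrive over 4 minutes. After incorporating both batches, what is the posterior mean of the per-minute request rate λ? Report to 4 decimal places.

With a Gamma(shape α, rate β) prior, the Poisson likelihood is conjugate: the posterior is Gamma(α + ΣXᵢ, β + n).
After batch 1: Gamma(α+S, β+n) = Gamma(3.7+18, 4.4+5) = Gamma(21.7, 9.4).
After batch 2: Gamma(α+S, β+n) = Gamma(21.7+17, 9.4+4) = Gamma(38.7, 13.4).
Posterior mean = α/β = 38.7/13.4 = 2.8881.

2.8881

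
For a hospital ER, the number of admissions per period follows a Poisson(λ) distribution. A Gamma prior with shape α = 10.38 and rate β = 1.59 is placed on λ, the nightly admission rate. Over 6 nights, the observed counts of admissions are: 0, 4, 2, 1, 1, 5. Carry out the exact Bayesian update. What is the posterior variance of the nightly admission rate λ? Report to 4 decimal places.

With a Gamma(shape α, rate β) prior, the Poisson likelihood is conjugate: the posterior is Gamma(α + ΣXᵢ, β + n).
Sum of counts S = 13 over n = 6 nights.
Posterior: Gamma(α+S, β+n) = Gamma(10.38+13, 1.59+6) = Gamma(23.38, 7.59).
Var = α/β² = 23.38/7.59² = 0.4058.

0.4058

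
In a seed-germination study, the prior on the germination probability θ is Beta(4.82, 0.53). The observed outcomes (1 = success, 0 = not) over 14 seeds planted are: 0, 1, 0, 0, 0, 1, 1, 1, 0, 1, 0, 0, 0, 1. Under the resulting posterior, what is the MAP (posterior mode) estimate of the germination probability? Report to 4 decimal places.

The Beta prior is conjugate to a Binomial/Bernoulli likelihood; the update adds successes to α and failures to β.
Posterior: Beta(α+k, β+n−k) = Beta(4.82+6, 0.53+8) = Beta(10.82, 8.53).
Mode of Beta(a,b) for a,b>1 is (a−1)/(a+b−2) = 9.82/17.35 = 0.5660.

0.5660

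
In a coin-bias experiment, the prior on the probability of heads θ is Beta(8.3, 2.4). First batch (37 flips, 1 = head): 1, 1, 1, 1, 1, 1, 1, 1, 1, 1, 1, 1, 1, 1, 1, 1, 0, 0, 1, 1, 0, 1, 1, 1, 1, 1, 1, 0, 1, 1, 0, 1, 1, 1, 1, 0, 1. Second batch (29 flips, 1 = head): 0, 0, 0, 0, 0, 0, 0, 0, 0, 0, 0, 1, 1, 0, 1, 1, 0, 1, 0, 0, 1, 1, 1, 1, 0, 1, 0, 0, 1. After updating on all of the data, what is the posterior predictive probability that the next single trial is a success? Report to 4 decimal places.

0.6558

The Beta prior is conjugate to a Binomial/Bernoulli likelihood; the update adds successes to α and failures to β.
After batch 1: Beta(8.3+31, 2.4+6) = Beta(39.3, 8.4).
After batch 2: Beta(39.3+11, 8.4+18) = Beta(50.3, 26.4).
For a single future Bernoulli trial, P(success | data) = α/(α+β) = 0.6558.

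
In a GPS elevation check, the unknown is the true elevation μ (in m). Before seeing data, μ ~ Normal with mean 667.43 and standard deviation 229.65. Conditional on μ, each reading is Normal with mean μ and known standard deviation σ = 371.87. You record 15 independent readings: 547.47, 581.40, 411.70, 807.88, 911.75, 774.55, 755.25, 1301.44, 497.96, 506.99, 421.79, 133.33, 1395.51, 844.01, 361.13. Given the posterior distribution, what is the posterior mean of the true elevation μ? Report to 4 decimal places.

For Normal data with known variance σ², a Normal(μ₀, σ₀²) prior on μ is conjugate. Posterior precision = 1/σ₀² + n/σ²; posterior mean is the precision-weighted average of μ₀ and x̄.
Σxᵢ = 547.47 + 581.40 + 411.70 + 807.88 + 911.75 + 774.55 + 755.25 + 1301.44 + 497.96 + 506.99 + 421.79 + 133.33 + 1395.51 + 844.01 + 361.13 = 10252.16, so n·x̄ = 10252.16.
σ₀² = 229.65² = 52739.1225, σ² = 371.87² = 138287.2969; σ² + n·σ₀² = 138287.2969 + 15·52739.1225 = 929374.1344.
Posterior mean = (μ₀/σ₀² + n·x̄/σ²)/(1/σ₀² + n/σ²) = (σ²·μ₀ + σ₀²·n·x̄)/(σ² + n·σ₀²) = (138287.2969·667.43 + 52739.1225·10252.16)/929374.1344 = 632987012.699567/929374.1344 = 681.0896.

681.0896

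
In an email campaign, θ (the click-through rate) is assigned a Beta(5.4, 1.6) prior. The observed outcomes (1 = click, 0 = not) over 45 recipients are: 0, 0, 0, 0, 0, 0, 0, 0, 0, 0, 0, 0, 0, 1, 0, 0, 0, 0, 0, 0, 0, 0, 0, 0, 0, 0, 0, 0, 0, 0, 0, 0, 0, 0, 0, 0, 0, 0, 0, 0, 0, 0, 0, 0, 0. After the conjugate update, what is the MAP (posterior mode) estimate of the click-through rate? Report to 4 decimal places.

0.1080

The Beta prior is conjugate to a Binomial/Bernoulli likelihood; the update adds successes to α and failures to β.
Posterior: Beta(α+k, β+n−k) = Beta(5.4+1, 1.6+44) = Beta(6.4, 45.6).
Mode of Beta(a,b) for a,b>1 is (a−1)/(a+b−2) = 5.4/50.0 = 0.1080.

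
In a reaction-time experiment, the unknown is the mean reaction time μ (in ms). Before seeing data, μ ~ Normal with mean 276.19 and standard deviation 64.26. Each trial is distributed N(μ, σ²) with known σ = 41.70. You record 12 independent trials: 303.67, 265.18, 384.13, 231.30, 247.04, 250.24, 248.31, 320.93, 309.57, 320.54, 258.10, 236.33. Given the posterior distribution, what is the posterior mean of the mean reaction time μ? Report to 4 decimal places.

281.1058

For Normal data with known variance σ², a Normal(μ₀, σ₀²) prior on μ is conjugate. Posterior precision = 1/σ₀² + n/σ²; posterior mean is the precision-weighted average of μ₀ and x̄.
Σxᵢ = 303.67 + 265.18 + 384.13 + 231.30 + 247.04 + 250.24 + 248.31 + 320.93 + 309.57 + 320.54 + 258.10 + 236.33 = 3375.34, so n·x̄ = 3375.34.
σ₀² = 64.26² = 4129.3476, σ² = 41.70² = 1738.89; σ² + n·σ₀² = 1738.89 + 12·4129.3476 = 51291.0612.
Posterior mean = (μ₀/σ₀² + n·x̄/σ²)/(1/σ₀² + n/σ²) = (σ²·μ₀ + σ₀²·n·x̄)/(σ² + n·σ₀²) = (1738.89·276.19 + 4129.3476·3375.34)/51291.0612 = 14418216.157284/51291.0612 = 281.1058.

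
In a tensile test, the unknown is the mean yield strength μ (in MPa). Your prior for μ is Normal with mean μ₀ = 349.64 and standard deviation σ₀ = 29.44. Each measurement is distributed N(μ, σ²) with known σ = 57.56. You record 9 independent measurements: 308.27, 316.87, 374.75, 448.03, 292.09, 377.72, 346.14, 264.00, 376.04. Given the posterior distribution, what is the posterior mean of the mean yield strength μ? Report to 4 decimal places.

For Normal data with known variance σ², a Normal(μ₀, σ₀²) prior on μ is conjugate. Posterior precision = 1/σ₀² + n/σ²; posterior mean is the precision-weighted average of μ₀ and x̄.
Σxᵢ = 308.27 + 316.87 + 374.75 + 448.03 + 292.09 + 377.72 + 346.14 + 264.00 + 376.04 = 3103.91, so n·x̄ = 3103.91.
σ₀² = 29.44² = 866.7136, σ² = 57.56² = 3313.1536; σ² + n·σ₀² = 3313.1536 + 9·866.7136 = 11113.576.
Posterior mean = (μ₀/σ₀² + n·x̄/σ²)/(1/σ₀² + n/σ²) = (σ²·μ₀ + σ₀²·n·x̄)/(σ² + n·σ₀²) = (3313.1536·349.64 + 866.7136·3103.91)/11113.576 = 3848612.03488/11113.576 = 346.2983.

346.2983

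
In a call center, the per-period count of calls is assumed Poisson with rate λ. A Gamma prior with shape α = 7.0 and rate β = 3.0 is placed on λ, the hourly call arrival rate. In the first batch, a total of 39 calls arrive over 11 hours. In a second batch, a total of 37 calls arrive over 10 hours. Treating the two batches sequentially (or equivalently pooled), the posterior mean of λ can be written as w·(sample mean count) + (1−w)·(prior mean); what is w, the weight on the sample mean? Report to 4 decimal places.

With a Gamma(shape α, rate β) prior, the Poisson likelihood is conjugate: the posterior is Gamma(α + ΣXᵢ, β + n).
Total number of hours: n = 11 + 10 = 21.
Posterior mean = (α₀+S)/(β₀+n) = [n/(β₀+n)]·(S/n) + [β₀/(β₀+n)]·(α₀/β₀), so only n and β₀ enter the weight.
Weight on data w = n/(β₀+n) = 21/(3.0+21) = 21/24.0 = 0.8750.

0.8750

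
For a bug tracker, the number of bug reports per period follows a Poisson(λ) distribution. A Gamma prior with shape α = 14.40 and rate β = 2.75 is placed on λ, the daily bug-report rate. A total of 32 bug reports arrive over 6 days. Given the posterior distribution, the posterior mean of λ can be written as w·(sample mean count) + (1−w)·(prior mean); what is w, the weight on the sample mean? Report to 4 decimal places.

With a Gamma(shape α, rate β) prior, the Poisson likelihood is conjugate: the posterior is Gamma(α + ΣXᵢ, β + n).
Posterior mean = (α₀+S)/(β₀+n) = [n/(β₀+n)]·(S/n) + [β₀/(β₀+n)]·(α₀/β₀), so only n and β₀ enter the weight.
Weight on data w = n/(β₀+n) = 6/(2.75+6) = 6/8.75 = 0.6857.

0.6857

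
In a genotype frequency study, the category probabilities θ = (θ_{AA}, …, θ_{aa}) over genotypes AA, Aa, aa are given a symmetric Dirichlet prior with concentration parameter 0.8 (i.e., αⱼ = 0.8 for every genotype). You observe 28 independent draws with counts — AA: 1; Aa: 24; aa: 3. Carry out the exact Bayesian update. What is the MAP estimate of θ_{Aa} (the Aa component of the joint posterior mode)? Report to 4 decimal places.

The Dirichlet prior is conjugate to the Multinomial likelihood: each posterior αⱼ = prior αⱼ + observed count nⱼ.
Posterior concentration: (1.8, 24.8, 3.8), total = 30.4.
Joint mode component: (α_{Aa}−1)/(Σα−K) = 23.8/27.4 = 0.8686.

0.8686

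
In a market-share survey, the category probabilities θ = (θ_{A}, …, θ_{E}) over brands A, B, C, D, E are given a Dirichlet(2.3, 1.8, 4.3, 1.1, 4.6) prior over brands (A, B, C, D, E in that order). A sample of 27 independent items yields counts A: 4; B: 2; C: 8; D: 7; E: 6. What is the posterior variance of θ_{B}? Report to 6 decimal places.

The Dirichlet prior is conjugate to the Multinomial likelihood: each posterior αⱼ = prior αⱼ + observed count nⱼ.
Posterior concentration: (6.3, 3.8, 12.3, 8.1, 10.6), total = 41.1.
Var[θ_j] = α_j(Σα−α_j)/((Σα)²(Σα+1)) = 3.8·37.3/(41.1²·42.1) = 0.001993.

0.001993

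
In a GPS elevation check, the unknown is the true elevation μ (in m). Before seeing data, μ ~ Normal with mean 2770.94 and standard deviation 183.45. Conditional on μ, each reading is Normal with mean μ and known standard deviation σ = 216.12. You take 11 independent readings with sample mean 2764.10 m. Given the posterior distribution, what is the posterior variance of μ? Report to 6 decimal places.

For Normal data with known variance σ², a Normal(μ₀, σ₀²) prior on μ is conjugate. Posterior precision = 1/σ₀² + n/σ²; posterior mean is the precision-weighted average of μ₀ and x̄.
σ₀² = 183.45² = 33653.9025, σ² = 216.12² = 46707.8544; σ² + n·σ₀² = 46707.8544 + 11·33653.9025 = 416900.7819.
Posterior precision = 1/σ₀² + n/σ² = 1/33653.9025 + 11/46707.8544 = (σ² + n·σ₀²)/(σ₀²σ²) = 416900.7819/(33653.9025·46707.8544); posterior variance σₙ² = σ₀²σ²/(σ² + n·σ₀²) = 33653.9025·46707.8544/416900.7819 = 3770.445262.

3770.445262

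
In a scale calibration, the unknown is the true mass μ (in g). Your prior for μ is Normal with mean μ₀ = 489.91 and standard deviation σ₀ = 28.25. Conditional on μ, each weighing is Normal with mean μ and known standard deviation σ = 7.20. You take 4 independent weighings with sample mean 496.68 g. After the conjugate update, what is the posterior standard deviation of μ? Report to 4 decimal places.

3.5711

For Normal data with known variance σ², a Normal(μ₀, σ₀²) prior on μ is conjugate. Posterior precision = 1/σ₀² + n/σ²; posterior mean is the precision-weighted average of μ₀ and x̄.
σ₀² = 28.25² = 798.0625, σ² = 7.20² = 51.84; σ² + n·σ₀² = 51.84 + 4·798.0625 = 3244.09.
Posterior precision = 1/σ₀² + n/σ² = 1/798.0625 + 4/51.84 = (σ² + n·σ₀²)/(σ₀²σ²) = 3244.09/(798.0625·51.84); posterior variance σₙ² = σ₀²σ²/(σ² + n·σ₀²) = 798.0625·51.84/3244.09 = 12.752901.
Posterior SD = √σₙ² = √(798.0625·51.84/3244.09) = 3.5711.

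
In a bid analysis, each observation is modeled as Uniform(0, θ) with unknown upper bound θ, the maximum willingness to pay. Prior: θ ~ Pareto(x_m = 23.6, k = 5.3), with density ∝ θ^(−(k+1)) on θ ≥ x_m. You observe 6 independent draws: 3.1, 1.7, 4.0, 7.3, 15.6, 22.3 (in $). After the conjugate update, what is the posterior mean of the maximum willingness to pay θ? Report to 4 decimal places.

25.8913

A Pareto(scale x_m, shape k) prior on the upper bound θ of Uniform(0, θ) is conjugate: posterior is Pareto(max(x_m, max xᵢ), k + n).
Sample maximum = 22.3; prior scale x_m = 23.6 → posterior scale = max = 23.6.
Posterior shape = 5.3 + 6 = 11.3.
E[θ|data] = k·x_m/(k−1) = 11.3·23.6/10.3 = 25.8913.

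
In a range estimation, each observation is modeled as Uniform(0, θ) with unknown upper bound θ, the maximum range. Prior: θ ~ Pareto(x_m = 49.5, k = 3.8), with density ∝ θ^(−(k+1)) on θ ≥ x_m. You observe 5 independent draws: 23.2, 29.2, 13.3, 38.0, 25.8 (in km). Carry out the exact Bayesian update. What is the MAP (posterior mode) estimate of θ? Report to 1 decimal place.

A Pareto(scale x_m, shape k) prior on the upper bound θ of Uniform(0, θ) is conjugate: posterior is Pareto(max(x_m, max xᵢ), k + n).
Sample maximum = 38.0; prior scale x_m = 49.5 → posterior scale = max = 49.5.
Posterior shape = 3.8 + 5 = 8.8.
The Pareto density is decreasing on [x_m, ∞), so the mode is x_m = 49.5.

49.5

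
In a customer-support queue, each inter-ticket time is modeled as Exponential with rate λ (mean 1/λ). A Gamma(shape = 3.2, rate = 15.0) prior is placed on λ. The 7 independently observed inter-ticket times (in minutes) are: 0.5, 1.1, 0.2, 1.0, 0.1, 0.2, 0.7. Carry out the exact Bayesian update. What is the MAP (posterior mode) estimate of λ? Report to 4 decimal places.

With a Gamma(shape α, rate β) prior on the exponential rate λ, the posterior after n observations with total T = Σxᵢ is Gamma(α+n, β+T).
Sum of observations T = 3.8 minutes; n = 7.
Posterior: Gamma(3.2+7, 15.0+3.8) = Gamma(10.2, 18.8).
Mode = (α−1)/β = 0.4894.

0.4894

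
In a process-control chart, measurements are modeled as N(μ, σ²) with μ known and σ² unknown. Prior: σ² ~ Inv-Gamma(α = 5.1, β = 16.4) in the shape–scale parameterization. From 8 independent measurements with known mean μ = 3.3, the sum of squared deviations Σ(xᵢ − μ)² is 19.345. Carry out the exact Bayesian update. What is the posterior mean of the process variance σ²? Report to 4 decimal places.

With known mean μ and an Inverse-Gamma(α, β) prior on σ², the Normal likelihood is conjugate: posterior is Inv-Gamma(α + n/2, β + Σ(xᵢ−μ)²/2).
Posterior: Inv-Gamma(5.1 + 8/2, 16.4 + 19.345/2) = Inv-Gamma(9.10, 26.0725).
E[σ²|data] = β/(α−1) = 26.0725/8.10 = 3.2188.

3.2188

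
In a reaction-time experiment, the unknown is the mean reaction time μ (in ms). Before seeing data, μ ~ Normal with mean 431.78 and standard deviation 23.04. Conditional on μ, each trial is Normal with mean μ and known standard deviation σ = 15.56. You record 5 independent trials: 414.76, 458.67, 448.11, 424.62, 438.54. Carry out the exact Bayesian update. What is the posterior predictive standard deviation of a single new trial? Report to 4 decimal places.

16.9260

For Normal data with known variance σ², a Normal(μ₀, σ₀²) prior on μ is conjugate. Posterior precision = 1/σ₀² + n/σ²; posterior mean is the precision-weighted average of μ₀ and x̄.
σ₀² = 23.04² = 530.8416, σ² = 15.56² = 242.1136; σ² + n·σ₀² = 242.1136 + 5·530.8416 = 2896.3216.
Posterior precision = 1/σ₀² + n/σ² = 1/530.8416 + 5/242.1136 = (σ² + n·σ₀²)/(σ₀²σ²) = 2896.3216/(530.8416·242.1136); posterior variance σₙ² = σ₀²σ²/(σ² + n·σ₀²) = 530.8416·242.1136/2896.3216 = 44.374896.
Predictive variance for one new observation = σₙ² + σ² = 530.8416·242.1136/2896.3216 + 242.1136 = σ²·(σ₀² + 2896.3216)/2896.3216 = 242.1136·3427.1632/2896.3216 = 286.488496; SD = √(242.1136·3427.1632/2896.3216) = 16.9260.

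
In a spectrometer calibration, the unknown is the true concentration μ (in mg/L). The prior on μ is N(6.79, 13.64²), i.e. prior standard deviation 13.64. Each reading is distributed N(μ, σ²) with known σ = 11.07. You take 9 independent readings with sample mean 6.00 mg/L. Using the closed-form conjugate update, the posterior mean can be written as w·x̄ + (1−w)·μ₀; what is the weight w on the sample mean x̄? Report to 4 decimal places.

For Normal data with known variance σ², a Normal(μ₀, σ₀²) prior on μ is conjugate. Posterior precision = 1/σ₀² + n/σ²; posterior mean is the precision-weighted average of μ₀ and x̄.
σ₀² = 13.64² = 186.0496, σ² = 11.07² = 122.5449. Prior precision 1/σ₀² = 1/186.0496; data precision n/σ² = 9/122.5449.
w = (n/σ²)/(1/σ₀² + n/σ²) = n·σ₀²/(σ² + n·σ₀²) = 9·186.0496/(122.5449 + 9·186.0496) = 1674.4464/1796.9913 = 0.9318.

0.9318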